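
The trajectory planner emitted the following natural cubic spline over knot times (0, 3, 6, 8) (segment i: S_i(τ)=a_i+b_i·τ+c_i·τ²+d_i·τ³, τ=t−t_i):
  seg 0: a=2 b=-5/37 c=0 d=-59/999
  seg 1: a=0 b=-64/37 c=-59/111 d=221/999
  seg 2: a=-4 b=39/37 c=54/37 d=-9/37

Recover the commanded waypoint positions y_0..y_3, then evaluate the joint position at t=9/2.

y_0 = S_0(0) = a_0 = 2
y_1 = S_1(0) = a_1 = 0
y_2 = S_2(0) = a_2 = -4
y_3 = S_2(2) = 2
t_q=9/2 is in segment 1 (τ=3/2); S_1(τ)=-901/296

y_0=2 y_1=0 y_2=-4 y_3=2
S(9/2) = -901/296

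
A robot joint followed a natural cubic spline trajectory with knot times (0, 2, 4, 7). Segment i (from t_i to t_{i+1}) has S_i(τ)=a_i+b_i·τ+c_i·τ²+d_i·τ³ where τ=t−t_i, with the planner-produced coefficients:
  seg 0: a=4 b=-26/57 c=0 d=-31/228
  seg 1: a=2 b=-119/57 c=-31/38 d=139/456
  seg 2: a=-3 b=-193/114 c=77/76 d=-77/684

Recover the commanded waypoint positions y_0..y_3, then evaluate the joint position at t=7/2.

y_0 = S_0(0) = a_0 = 4
y_1 = S_1(0) = a_1 = 2
y_2 = S_2(0) = a_2 = -3
y_3 = S_2(3) = -2
t_q=7/2 is in segment 1 (τ=3/2); S_1(τ)=-2357/1216

y_0=4 y_1=2 y_2=-3 y_3=-2
S(7/2) = -2357/1216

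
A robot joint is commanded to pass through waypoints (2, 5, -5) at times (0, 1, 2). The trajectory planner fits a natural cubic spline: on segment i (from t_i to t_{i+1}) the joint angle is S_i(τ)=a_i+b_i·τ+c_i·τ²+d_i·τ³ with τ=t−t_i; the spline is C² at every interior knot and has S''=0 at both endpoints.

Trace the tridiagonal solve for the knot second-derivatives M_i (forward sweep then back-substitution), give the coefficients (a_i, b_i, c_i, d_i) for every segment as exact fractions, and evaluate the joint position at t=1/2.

Δ: Δ0=3, Δ1=-10
row 1: diag=4, rhs=-78; c'=1/4, d'=-39/2
back: M1=-39/2
M: M0=0, M1=-39/2, M2=0
seg 0: a=2, c=M0/2=0, d=(M1−M0)/(6·1)=-13/4, b=Δ0−h0·(2M0+M1)/6=25/4
seg 1: a=5, c=M1/2=-39/4, d=(M2−M1)/(6·1)=13/4, b=Δ1−h1·(2M1+M2)/6=-7/2
t_q=1/2 → seg 0, τ=1/2; S=2+25/4·τ+0·τ²+-13/4·τ³=151/32

  seg 0: a=2 b=25/4 c=0 d=-13/4
  seg 1: a=5 b=-7/2 c=-39/4 d=13/4
S(1/2) = 151/32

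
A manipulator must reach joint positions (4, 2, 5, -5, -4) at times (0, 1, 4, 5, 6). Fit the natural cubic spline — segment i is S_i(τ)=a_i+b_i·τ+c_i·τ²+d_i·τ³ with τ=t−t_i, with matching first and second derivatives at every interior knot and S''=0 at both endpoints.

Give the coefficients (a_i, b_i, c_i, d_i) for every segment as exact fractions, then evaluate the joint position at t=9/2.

Δ: Δ0=-2, Δ1=1, Δ2=-10, Δ3=1
row 1: diag=8, rhs=18; c'=3/8, d'=9/4
row 2: denom=8−3·3/8=55/8; d'=(-66−3·9/4)/(55/8)=-582/55
row 3: denom=4−1·8/55=212/55; d'=(66−1·-582/55)/(212/55)=1053/53
back: M3=1053/53
back: M2=-582/55−8/55·1053/53=-714/53
back: M1=9/4−3/8·-714/53=387/53
M: M0=0, M1=387/53, M2=-714/53, M3=1053/53, M4=0
seg 0: a=4, c=M0/2=0, d=(M1−M0)/(6·1)=129/106, b=Δ0−h0·(2M0+M1)/6=-341/106
seg 1: a=2, c=M1/2=387/106, d=(M2−M1)/(6·3)=-367/318, b=Δ1−h1·(2M1+M2)/6=23/53
seg 2: a=5, c=M2/2=-357/53, d=(M3−M2)/(6·1)=589/106, b=Δ2−h2·(2M2+M3)/6=-935/106
seg 3: a=-5, c=M3/2=1053/106, d=(M4−M3)/(6·1)=-351/106, b=Δ3−h3·(2M3+M4)/6=-298/53
t_q=9/2 → seg 2, τ=1/2; S=5+-935/106·τ+-357/53·τ²+589/106·τ³=-339/848

  seg 0: a=4 b=-341/106 c=0 d=129/106
  seg 1: a=2 b=23/53 c=387/106 d=-367/318
  seg 2: a=5 b=-935/106 c=-357/53 d=589/106
  seg 3: a=-5 b=-298/53 c=1053/106 d=-351/106
S(9/2) = -339/848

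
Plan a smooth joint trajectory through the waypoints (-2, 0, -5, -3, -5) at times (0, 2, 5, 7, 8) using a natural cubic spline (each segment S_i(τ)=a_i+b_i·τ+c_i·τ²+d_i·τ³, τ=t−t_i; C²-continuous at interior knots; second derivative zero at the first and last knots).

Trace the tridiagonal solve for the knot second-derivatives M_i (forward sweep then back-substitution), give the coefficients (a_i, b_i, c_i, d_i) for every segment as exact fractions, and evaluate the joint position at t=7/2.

Δ: Δ0=1, Δ1=-5/3, Δ2=1, Δ3=-2
row 1: diag=10, rhs=-16; c'=3/10, d'=-8/5
row 2: denom=10−3·3/10=91/10; d'=(16−3·-8/5)/(91/10)=16/7
row 3: denom=6−2·20/91=506/91; d'=(-18−2·16/7)/(506/91)=-1027/253
back: M3=-1027/253
back: M2=16/7−20/91·-1027/253=804/253
back: M1=-8/5−3/10·804/253=-646/253
M: M0=0, M1=-646/253, M2=804/253, M3=-1027/253, M4=0
seg 0: a=-2, c=M0/2=0, d=(M1−M0)/(6·2)=-323/1518, b=Δ0−h0·(2M0+M1)/6=1405/759
seg 1: a=0, c=M1/2=-323/253, d=(M2−M1)/(6·3)=725/2277, b=Δ1−h1·(2M1+M2)/6=-533/759
seg 2: a=-5, c=M2/2=402/253, d=(M3−M2)/(6·2)=-1831/3036, b=Δ2−h2·(2M2+M3)/6=178/759
seg 3: a=-3, c=M3/2=-1027/506, d=(M4−M3)/(6·1)=1027/1518, b=Δ3−h3·(2M3+M4)/6=-491/759
t_q=7/2 → seg 1, τ=3/2; S=0+-533/759·τ+-323/253·τ²+725/2277·τ³=-5771/2024

  seg 0: a=-2 b=1405/759 c=0 d=-323/1518
  seg 1: a=0 b=-533/759 c=-323/253 d=725/2277
  seg 2: a=-5 b=178/759 c=402/253 d=-1831/3036
  seg 3: a=-3 b=-491/759 c=-1027/506 d=1027/1518
S(7/2) = -5771/2024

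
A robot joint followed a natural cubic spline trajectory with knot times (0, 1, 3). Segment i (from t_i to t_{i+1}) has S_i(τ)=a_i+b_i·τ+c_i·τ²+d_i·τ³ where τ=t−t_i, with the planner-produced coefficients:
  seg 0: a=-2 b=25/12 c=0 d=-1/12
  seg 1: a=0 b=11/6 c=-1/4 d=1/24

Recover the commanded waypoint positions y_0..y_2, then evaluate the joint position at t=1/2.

y_0 = S_0(0) = a_0 = -2
y_1 = S_1(0) = a_1 = 0
y_2 = S_1(2) = 3
t_q=1/2 is in segment 0 (τ=1/2); S_0(τ)=-31/32

y_0=-2 y_1=0 y_2=3
S(1/2) = -31/32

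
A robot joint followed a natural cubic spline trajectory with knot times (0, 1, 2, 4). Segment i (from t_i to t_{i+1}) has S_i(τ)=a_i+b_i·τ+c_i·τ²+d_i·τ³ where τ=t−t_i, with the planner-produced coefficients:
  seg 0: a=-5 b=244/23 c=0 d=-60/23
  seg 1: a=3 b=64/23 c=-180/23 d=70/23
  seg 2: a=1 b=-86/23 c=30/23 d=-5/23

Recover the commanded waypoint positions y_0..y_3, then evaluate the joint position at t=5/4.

y_0 = S_0(0) = a_0 = -5
y_1 = S_1(0) = a_1 = 3
y_2 = S_2(0) = a_2 = 1
y_3 = S_2(2) = -3
t_q=5/4 is in segment 1 (τ=1/4); S_1(τ)=2395/736

y_0=-5 y_1=3 y_2=1 y_3=-3
S(5/4) = 2395/736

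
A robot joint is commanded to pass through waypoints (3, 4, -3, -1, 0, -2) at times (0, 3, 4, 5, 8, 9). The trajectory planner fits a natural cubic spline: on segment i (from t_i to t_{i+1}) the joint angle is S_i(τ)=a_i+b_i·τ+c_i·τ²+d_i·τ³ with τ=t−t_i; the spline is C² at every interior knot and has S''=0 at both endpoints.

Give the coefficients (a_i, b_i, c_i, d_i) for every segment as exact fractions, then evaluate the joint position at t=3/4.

  seg 0: a=3 b=6715/1641 c=0 d=-2056/4923
  seg 1: a=4 b=-11789/1641 c=-2056/547 d=6470/1641
  seg 2: a=-3 b=-4715/1641 c=4414/547 d=-5245/1641
  seg 3: a=-1 b=6034/1641 c=-831/547 d=664/4923
  seg 4: a=0 b=-2948/1641 c=-167/547 d=167/1641
S(3/4) = 25787/4376

Δ: Δ0=1/3, Δ1=-7, Δ2=2, Δ3=1/3, Δ4=-2
row 1: diag=8, rhs=-44; c'=1/8, d'=-11/2
row 2: denom=4−1·1/8=31/8; d'=(54−1·-11/2)/(31/8)=476/31
row 3: denom=8−1·8/31=240/31; d'=(-10−1·476/31)/(240/31)=-131/40
row 4: denom=8−3·31/80=547/80; d'=(-14−3·-131/40)/(547/80)=-334/547
back: M4=-334/547
back: M3=-131/40−31/80·-334/547=-1662/547
back: M2=476/31−8/31·-1662/547=8828/547
back: M1=-11/2−1/8·8828/547=-4112/547
M: M0=0, M1=-4112/547, M2=8828/547, M3=-1662/547, M4=-334/547, M5=0
seg 0: a=3, c=M0/2=0, d=(M1−M0)/(6·3)=-2056/4923, b=Δ0−h0·(2M0+M1)/6=6715/1641
seg 1: a=4, c=M1/2=-2056/547, d=(M2−M1)/(6·1)=6470/1641, b=Δ1−h1·(2M1+M2)/6=-11789/1641
seg 2: a=-3, c=M2/2=4414/547, d=(M3−M2)/(6·1)=-5245/1641, b=Δ2−h2·(2M2+M3)/6=-4715/1641
seg 3: a=-1, c=M3/2=-831/547, d=(M4−M3)/(6·3)=664/4923, b=Δ3−h3·(2M3+M4)/6=6034/1641
seg 4: a=0, c=M4/2=-167/547, d=(M5−M4)/(6·1)=167/1641, b=Δ4−h4·(2M4+M5)/6=-2948/1641
t_q=3/4 → seg 0, τ=3/4; S=3+6715/1641·τ+0·τ²+-2056/4923·τ³=25787/4376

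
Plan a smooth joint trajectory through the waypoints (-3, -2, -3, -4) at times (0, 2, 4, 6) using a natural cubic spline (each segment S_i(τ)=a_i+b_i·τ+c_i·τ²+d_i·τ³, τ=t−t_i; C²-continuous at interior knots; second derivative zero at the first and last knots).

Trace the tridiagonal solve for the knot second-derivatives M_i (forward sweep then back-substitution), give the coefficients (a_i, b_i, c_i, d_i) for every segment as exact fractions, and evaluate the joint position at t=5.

Δ: Δ0=1/2, Δ1=-1/2, Δ2=-1/2
row 1: diag=8, rhs=-6; c'=1/4, d'=-3/4
row 2: denom=8−2·1/4=15/2; d'=(0−2·-3/4)/(15/2)=1/5
back: M2=1/5
back: M1=-3/4−1/4·1/5=-4/5
M: M0=0, M1=-4/5, M2=1/5, M3=0
seg 0: a=-3, c=M0/2=0, d=(M1−M0)/(6·2)=-1/15, b=Δ0−h0·(2M0+M1)/6=23/30
seg 1: a=-2, c=M1/2=-2/5, d=(M2−M1)/(6·2)=1/12, b=Δ1−h1·(2M1+M2)/6=-1/30
seg 2: a=-3, c=M2/2=1/10, d=(M3−M2)/(6·2)=-1/60, b=Δ2−h2·(2M2+M3)/6=-19/30
t_q=5 → seg 2, τ=1; S=-3+-19/30·τ+1/10·τ²+-1/60·τ³=-71/20

  seg 0: a=-3 b=23/30 c=0 d=-1/15
  seg 1: a=-2 b=-1/30 c=-2/5 d=1/12
  seg 2: a=-3 b=-19/30 c=1/10 d=-1/60
S(5) = -71/20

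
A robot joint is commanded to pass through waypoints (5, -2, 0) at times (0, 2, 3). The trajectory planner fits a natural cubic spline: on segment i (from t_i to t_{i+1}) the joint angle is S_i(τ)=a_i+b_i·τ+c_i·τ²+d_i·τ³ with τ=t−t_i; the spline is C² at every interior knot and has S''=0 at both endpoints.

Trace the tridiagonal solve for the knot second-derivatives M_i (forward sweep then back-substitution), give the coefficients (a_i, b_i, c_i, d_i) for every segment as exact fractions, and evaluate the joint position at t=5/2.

  seg 0: a=5 b=-16/3 c=0 d=11/24
  seg 1: a=-2 b=1/6 c=11/4 d=-11/12
S(5/2) = -43/32

Δ: Δ0=-7/2, Δ1=2
row 1: diag=6, rhs=33; c'=1/6, d'=11/2
back: M1=11/2
M: M0=0, M1=11/2, M2=0
seg 0: a=5, c=M0/2=0, d=(M1−M0)/(6·2)=11/24, b=Δ0−h0·(2M0+M1)/6=-16/3
seg 1: a=-2, c=M1/2=11/4, d=(M2−M1)/(6·1)=-11/12, b=Δ1−h1·(2M1+M2)/6=1/6
t_q=5/2 → seg 1, τ=1/2; S=-2+1/6·τ+11/4·τ²+-11/12·τ³=-43/32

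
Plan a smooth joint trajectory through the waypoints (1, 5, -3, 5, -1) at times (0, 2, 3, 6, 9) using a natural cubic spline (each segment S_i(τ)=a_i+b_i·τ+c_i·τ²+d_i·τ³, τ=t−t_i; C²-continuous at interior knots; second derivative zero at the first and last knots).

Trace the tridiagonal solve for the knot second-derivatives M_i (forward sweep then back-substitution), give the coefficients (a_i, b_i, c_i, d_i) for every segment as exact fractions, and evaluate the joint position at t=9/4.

Δ: Δ0=2, Δ1=-8, Δ2=8/3, Δ3=-2
row 1: diag=6, rhs=-60; c'=1/6, d'=-10
row 2: denom=8−1·1/6=47/6; d'=(64−1·-10)/(47/6)=444/47
row 3: denom=12−3·18/47=510/47; d'=(-28−3·444/47)/(510/47)=-1324/255
back: M3=-1324/255
back: M2=444/47−18/47·-1324/255=972/85
back: M1=-10−1/6·972/85=-1012/85
M: M0=0, M1=-1012/85, M2=972/85, M3=-1324/255, M4=0
seg 0: a=1, c=M0/2=0, d=(M1−M0)/(6·2)=-253/255, b=Δ0−h0·(2M0+M1)/6=1522/255
seg 1: a=5, c=M1/2=-506/85, d=(M2−M1)/(6·1)=992/255, b=Δ1−h1·(2M1+M2)/6=-1514/255
seg 2: a=-3, c=M2/2=486/85, d=(M3−M2)/(6·3)=-424/459, b=Δ2−h2·(2M2+M3)/6=-1574/255
seg 3: a=5, c=M3/2=-662/255, d=(M4−M3)/(6·3)=662/2295, b=Δ3−h3·(2M3+M4)/6=814/255
t_q=9/4 → seg 1, τ=1/4; S=5+-1514/255·τ+-506/85·τ²+992/255·τ³=2179/680

  seg 0: a=1 b=1522/255 c=0 d=-253/255
  seg 1: a=5 b=-1514/255 c=-506/85 d=992/255
  seg 2: a=-3 b=-1574/255 c=486/85 d=-424/459
  seg 3: a=5 b=814/255 c=-662/255 d=662/2295
S(9/4) = 2179/680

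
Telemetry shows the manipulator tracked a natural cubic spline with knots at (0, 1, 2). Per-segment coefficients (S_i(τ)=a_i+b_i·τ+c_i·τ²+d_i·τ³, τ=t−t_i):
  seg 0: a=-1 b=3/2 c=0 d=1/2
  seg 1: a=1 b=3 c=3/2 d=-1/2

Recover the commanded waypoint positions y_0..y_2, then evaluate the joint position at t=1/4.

y_0=-1 y_1=1 y_2=5
S(1/4) = -79/128

y_0 = S_0(0) = a_0 = -1
y_1 = S_1(0) = a_1 = 1
y_2 = S_1(1) = 5
t_q=1/4 is in segment 0 (τ=1/4); S_0(τ)=-79/128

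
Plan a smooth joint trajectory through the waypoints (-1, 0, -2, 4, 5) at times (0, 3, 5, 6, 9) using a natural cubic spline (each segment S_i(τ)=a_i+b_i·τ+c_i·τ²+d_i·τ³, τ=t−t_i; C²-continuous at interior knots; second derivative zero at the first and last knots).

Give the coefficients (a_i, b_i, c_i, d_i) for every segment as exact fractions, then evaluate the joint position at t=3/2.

Δ: Δ0=1/3, Δ1=-1, Δ2=6, Δ3=1/3
row 1: diag=10, rhs=-8; c'=1/5, d'=-4/5
row 2: denom=6−2·1/5=28/5; d'=(42−2·-4/5)/(28/5)=109/14
row 3: denom=8−1·5/28=219/28; d'=(-34−1·109/14)/(219/28)=-390/73
back: M3=-390/73
back: M2=109/14−5/28·-390/73=638/73
back: M1=-4/5−1/5·638/73=-186/73
M: M0=0, M1=-186/73, M2=638/73, M3=-390/73, M4=0
seg 0: a=-1, c=M0/2=0, d=(M1−M0)/(6·3)=-31/219, b=Δ0−h0·(2M0+M1)/6=352/219
seg 1: a=0, c=M1/2=-93/73, d=(M2−M1)/(6·2)=206/219, b=Δ1−h1·(2M1+M2)/6=-485/219
seg 2: a=-2, c=M2/2=319/73, d=(M3−M2)/(6·1)=-514/219, b=Δ2−h2·(2M2+M3)/6=871/219
seg 3: a=4, c=M3/2=-195/73, d=(M4−M3)/(6·3)=65/219, b=Δ3−h3·(2M3+M4)/6=1243/219
t_q=3/2 → seg 0, τ=3/2; S=-1+352/219·τ+0·τ²+-31/219·τ³=545/584

  seg 0: a=-1 b=352/219 c=0 d=-31/219
  seg 1: a=0 b=-485/219 c=-93/73 d=206/219
  seg 2: a=-2 b=871/219 c=319/73 d=-514/219
  seg 3: a=4 b=1243/219 c=-195/73 d=65/219
S(3/2) = 545/584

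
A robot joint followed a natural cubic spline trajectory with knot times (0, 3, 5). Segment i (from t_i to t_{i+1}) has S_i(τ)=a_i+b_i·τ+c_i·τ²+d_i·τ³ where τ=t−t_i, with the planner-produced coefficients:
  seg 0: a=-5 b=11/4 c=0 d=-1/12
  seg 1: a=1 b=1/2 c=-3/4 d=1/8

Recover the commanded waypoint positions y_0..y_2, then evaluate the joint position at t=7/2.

y_0=-5 y_1=1 y_2=0
S(7/2) = 69/64

y_0 = S_0(0) = a_0 = -5
y_1 = S_1(0) = a_1 = 1
y_2 = S_1(2) = 0
t_q=7/2 is in segment 1 (τ=1/2); S_1(τ)=69/64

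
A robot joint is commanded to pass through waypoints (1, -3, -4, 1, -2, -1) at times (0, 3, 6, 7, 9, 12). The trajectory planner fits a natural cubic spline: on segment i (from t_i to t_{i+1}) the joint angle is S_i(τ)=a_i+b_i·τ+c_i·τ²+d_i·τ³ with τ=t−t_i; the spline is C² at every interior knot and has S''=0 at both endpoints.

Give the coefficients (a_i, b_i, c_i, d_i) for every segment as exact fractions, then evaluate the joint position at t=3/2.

Δ: Δ0=-4/3, Δ1=-1/3, Δ2=5, Δ3=-3/2, Δ4=1/3
row 1: diag=12, rhs=6; c'=1/4, d'=1/2
row 2: denom=8−3·1/4=29/4; d'=(32−3·1/2)/(29/4)=122/29
row 3: denom=6−1·4/29=170/29; d'=(-39−1·122/29)/(170/29)=-1253/170
row 4: denom=10−2·29/85=792/85; d'=(11−2·-1253/170)/(792/85)=547/198
back: M4=547/198
back: M3=-1253/170−29/85·547/198=-823/99
back: M2=122/29−4/29·-823/99=530/99
back: M1=1/2−1/4·530/99=-83/99
M: M0=0, M1=-83/99, M2=530/99, M3=-823/99, M4=547/198, M5=0
seg 0: a=1, c=M0/2=0, d=(M1−M0)/(6·3)=-83/1782, b=Δ0−h0·(2M0+M1)/6=-181/198
seg 1: a=-3, c=M1/2=-83/198, d=(M2−M1)/(6·3)=613/1782, b=Δ1−h1·(2M1+M2)/6=-215/99
seg 2: a=-4, c=M2/2=265/99, d=(M3−M2)/(6·1)=-41/18, b=Δ2−h2·(2M2+M3)/6=911/198
seg 3: a=1, c=M3/2=-823/198, d=(M4−M3)/(6·2)=731/792, b=Δ3−h3·(2M3+M4)/6=103/33
seg 4: a=-2, c=M4/2=547/396, d=(M5−M4)/(6·3)=-547/3564, b=Δ4−h4·(2M4+M5)/6=-481/198
t_q=3/2 → seg 0, τ=3/2; S=1+-181/198·τ+0·τ²+-83/1782·τ³=-93/176

  seg 0: a=1 b=-181/198 c=0 d=-83/1782
  seg 1: a=-3 b=-215/99 c=-83/198 d=613/1782
  seg 2: a=-4 b=911/198 c=265/99 d=-41/18
  seg 3: a=1 b=103/33 c=-823/198 d=731/792
  seg 4: a=-2 b=-481/198 c=547/396 d=-547/3564
S(3/2) = -93/176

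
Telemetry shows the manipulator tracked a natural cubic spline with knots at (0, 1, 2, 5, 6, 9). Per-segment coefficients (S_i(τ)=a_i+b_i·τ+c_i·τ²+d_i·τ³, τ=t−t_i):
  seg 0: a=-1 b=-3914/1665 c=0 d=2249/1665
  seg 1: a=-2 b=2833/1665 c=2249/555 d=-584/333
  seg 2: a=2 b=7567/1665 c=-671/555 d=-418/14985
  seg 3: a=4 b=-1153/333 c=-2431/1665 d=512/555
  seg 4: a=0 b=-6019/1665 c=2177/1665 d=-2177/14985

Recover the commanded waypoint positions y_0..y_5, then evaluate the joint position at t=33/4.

y_0=-1 y_1=-2 y_2=2 y_3=4 y_4=0 y_5=-3
S(33/4) = -7505/2368

y_0 = S_0(0) = a_0 = -1
y_1 = S_1(0) = a_1 = -2
y_2 = S_2(0) = a_2 = 2
y_3 = S_3(0) = a_3 = 4
y_4 = S_4(0) = a_4 = 0
y_5 = S_4(3) = -3
t_q=33/4 is in segment 4 (τ=9/4); S_4(τ)=-7505/2368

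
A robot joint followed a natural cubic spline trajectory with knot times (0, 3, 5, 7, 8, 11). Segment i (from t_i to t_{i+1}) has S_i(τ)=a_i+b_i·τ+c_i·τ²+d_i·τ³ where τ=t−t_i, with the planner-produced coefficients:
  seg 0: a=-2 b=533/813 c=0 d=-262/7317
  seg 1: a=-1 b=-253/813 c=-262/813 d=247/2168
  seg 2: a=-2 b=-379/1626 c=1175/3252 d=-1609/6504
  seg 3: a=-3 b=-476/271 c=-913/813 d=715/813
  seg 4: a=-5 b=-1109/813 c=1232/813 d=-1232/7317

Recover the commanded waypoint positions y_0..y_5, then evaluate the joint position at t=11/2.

y_0=-2 y_1=-1 y_2=-2 y_3=-3 y_4=-5 y_5=0
S(11/2) = -35679/17344

y_0 = S_0(0) = a_0 = -2
y_1 = S_1(0) = a_1 = -1
y_2 = S_2(0) = a_2 = -2
y_3 = S_3(0) = a_3 = -3
y_4 = S_4(0) = a_4 = -5
y_5 = S_4(3) = 0
t_q=11/2 is in segment 2 (τ=1/2); S_2(τ)=-35679/17344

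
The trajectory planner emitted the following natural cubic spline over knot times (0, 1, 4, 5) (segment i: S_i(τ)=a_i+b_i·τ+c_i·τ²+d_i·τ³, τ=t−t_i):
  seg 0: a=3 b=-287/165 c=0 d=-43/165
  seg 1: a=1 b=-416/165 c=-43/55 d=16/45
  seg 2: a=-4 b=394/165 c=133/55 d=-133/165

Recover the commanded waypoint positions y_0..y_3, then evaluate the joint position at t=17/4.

y_0=3 y_1=1 y_2=-4 y_3=0
S(17/4) = -11491/3520

y_0 = S_0(0) = a_0 = 3
y_1 = S_1(0) = a_1 = 1
y_2 = S_2(0) = a_2 = -4
y_3 = S_2(1) = 0
t_q=17/4 is in segment 2 (τ=1/4); S_2(τ)=-11491/3520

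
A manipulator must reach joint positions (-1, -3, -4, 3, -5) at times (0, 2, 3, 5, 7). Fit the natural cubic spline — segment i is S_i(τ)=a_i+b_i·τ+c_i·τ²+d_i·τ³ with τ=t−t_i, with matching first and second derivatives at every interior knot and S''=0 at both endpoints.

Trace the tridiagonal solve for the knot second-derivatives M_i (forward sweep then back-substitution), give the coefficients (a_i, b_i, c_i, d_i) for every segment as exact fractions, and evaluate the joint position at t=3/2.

Δ: Δ0=-1, Δ1=-1, Δ2=7/2, Δ3=-4
row 1: diag=6, rhs=0; c'=1/6, d'=0
row 2: denom=6−1·1/6=35/6; d'=(27−1·0)/(35/6)=162/35
row 3: denom=8−2·12/35=256/35; d'=(-45−2·162/35)/(256/35)=-1899/256
back: M3=-1899/256
back: M2=162/35−12/35·-1899/256=459/64
back: M1=0−1/6·459/64=-153/128
M: M0=0, M1=-153/128, M2=459/64, M3=-1899/256, M4=0
seg 0: a=-1, c=M0/2=0, d=(M1−M0)/(6·2)=-51/512, b=Δ0−h0·(2M0+M1)/6=-77/128
seg 1: a=-3, c=M1/2=-153/256, d=(M2−M1)/(6·1)=357/256, b=Δ1−h1·(2M1+M2)/6=-115/64
seg 2: a=-4, c=M2/2=459/128, d=(M3−M2)/(6·2)=-1245/1024, b=Δ2−h2·(2M2+M3)/6=305/256
seg 3: a=3, c=M3/2=-1899/512, d=(M4−M3)/(6·2)=633/1024, b=Δ3−h3·(2M3+M4)/6=121/128
t_q=3/2 → seg 0, τ=3/2; S=-1+-77/128·τ+0·τ²+-51/512·τ³=-9169/4096

  seg 0: a=-1 b=-77/128 c=0 d=-51/512
  seg 1: a=-3 b=-115/64 c=-153/256 d=357/256
  seg 2: a=-4 b=305/256 c=459/128 d=-1245/1024
  seg 3: a=3 b=121/128 c=-1899/512 d=633/1024
S(3/2) = -9169/4096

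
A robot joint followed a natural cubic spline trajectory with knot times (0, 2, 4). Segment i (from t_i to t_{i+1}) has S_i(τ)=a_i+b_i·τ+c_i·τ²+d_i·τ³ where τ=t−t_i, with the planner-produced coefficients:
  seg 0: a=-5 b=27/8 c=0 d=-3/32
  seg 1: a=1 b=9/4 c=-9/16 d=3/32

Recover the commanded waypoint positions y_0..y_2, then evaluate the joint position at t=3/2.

y_0=-5 y_1=1 y_2=4
S(3/2) = -65/256

y_0 = S_0(0) = a_0 = -5
y_1 = S_1(0) = a_1 = 1
y_2 = S_1(2) = 4
t_q=3/2 is in segment 0 (τ=3/2); S_0(τ)=-65/256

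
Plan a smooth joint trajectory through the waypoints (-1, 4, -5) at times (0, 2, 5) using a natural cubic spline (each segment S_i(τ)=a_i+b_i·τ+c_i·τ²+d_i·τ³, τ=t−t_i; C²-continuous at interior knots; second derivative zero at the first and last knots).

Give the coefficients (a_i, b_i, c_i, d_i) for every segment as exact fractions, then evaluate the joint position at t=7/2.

Δ: Δ0=5/2, Δ1=-3
row 1: diag=10, rhs=-33; c'=3/10, d'=-33/10
back: M1=-33/10
M: M0=0, M1=-33/10, M2=0
seg 0: a=-1, c=M0/2=0, d=(M1−M0)/(6·2)=-11/40, b=Δ0−h0·(2M0+M1)/6=18/5
seg 1: a=4, c=M1/2=-33/20, d=(M2−M1)/(6·3)=11/60, b=Δ1−h1·(2M1+M2)/6=3/10
t_q=7/2 → seg 1, τ=3/2; S=4+3/10·τ+-33/20·τ²+11/60·τ³=217/160

  seg 0: a=-1 b=18/5 c=0 d=-11/40
  seg 1: a=4 b=3/10 c=-33/20 d=11/60
S(7/2) = 217/160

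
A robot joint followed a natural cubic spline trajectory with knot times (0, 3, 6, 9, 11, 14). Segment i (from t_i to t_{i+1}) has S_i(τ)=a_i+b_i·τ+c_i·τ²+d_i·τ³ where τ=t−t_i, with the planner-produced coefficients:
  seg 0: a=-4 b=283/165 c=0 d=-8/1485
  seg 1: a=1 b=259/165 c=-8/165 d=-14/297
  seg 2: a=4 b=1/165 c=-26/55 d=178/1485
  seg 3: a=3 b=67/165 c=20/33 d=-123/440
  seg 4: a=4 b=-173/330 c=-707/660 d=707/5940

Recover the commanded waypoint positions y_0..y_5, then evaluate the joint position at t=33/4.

y_0 = S_0(0) = a_0 = -4
y_1 = S_1(0) = a_1 = 1
y_2 = S_2(0) = a_2 = 4
y_3 = S_3(0) = a_3 = 3
y_4 = S_4(0) = a_4 = 4
y_5 = S_4(3) = -4
t_q=33/4 is in segment 2 (τ=9/4); S_2(τ)=1051/352

y_0=-4 y_1=1 y_2=4 y_3=3 y_4=4 y_5=-4
S(33/4) = 1051/352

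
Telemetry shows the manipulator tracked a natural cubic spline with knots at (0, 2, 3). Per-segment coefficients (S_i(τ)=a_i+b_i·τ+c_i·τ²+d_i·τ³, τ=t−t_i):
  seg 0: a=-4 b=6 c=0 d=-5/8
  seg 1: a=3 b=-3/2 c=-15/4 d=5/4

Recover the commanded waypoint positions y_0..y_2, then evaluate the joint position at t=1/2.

y_0=-4 y_1=3 y_2=-1
S(1/2) = -69/64

y_0 = S_0(0) = a_0 = -4
y_1 = S_1(0) = a_1 = 3
y_2 = S_1(1) = -1
t_q=1/2 is in segment 0 (τ=1/2); S_0(τ)=-69/64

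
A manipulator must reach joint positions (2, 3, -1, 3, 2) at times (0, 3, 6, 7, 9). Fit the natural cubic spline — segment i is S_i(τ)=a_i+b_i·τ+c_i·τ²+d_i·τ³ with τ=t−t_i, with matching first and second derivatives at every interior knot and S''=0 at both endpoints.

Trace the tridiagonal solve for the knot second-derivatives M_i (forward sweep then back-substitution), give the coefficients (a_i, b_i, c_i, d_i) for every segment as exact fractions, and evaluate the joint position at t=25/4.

  seg 0: a=2 b=489/340 c=0 d=-1127/9180
  seg 1: a=3 b=-319/170 c=-1127/1020 d=787/1836
  seg 2: a=-1 b=1043/340 c=234/85 d=-619/340
  seg 3: a=3 b=529/170 c=-921/340 d=307/680
S(25/4) = -1947/21760

Δ: Δ0=1/3, Δ1=-4/3, Δ2=4, Δ3=-1/2
row 1: diag=12, rhs=-10; c'=1/4, d'=-5/6
row 2: denom=8−3·1/4=29/4; d'=(32−3·-5/6)/(29/4)=138/29
row 3: denom=6−1·4/29=170/29; d'=(-27−1·138/29)/(170/29)=-921/170
back: M3=-921/170
back: M2=138/29−4/29·-921/170=468/85
back: M1=-5/6−1/4·468/85=-1127/510
M: M0=0, M1=-1127/510, M2=468/85, M3=-921/170, M4=0
seg 0: a=2, c=M0/2=0, d=(M1−M0)/(6·3)=-1127/9180, b=Δ0−h0·(2M0+M1)/6=489/340
seg 1: a=3, c=M1/2=-1127/1020, d=(M2−M1)/(6·3)=787/1836, b=Δ1−h1·(2M1+M2)/6=-319/170
seg 2: a=-1, c=M2/2=234/85, d=(M3−M2)/(6·1)=-619/340, b=Δ2−h2·(2M2+M3)/6=1043/340
seg 3: a=3, c=M3/2=-921/340, d=(M4−M3)/(6·2)=307/680, b=Δ3−h3·(2M3+M4)/6=529/170
t_q=25/4 → seg 2, τ=1/4; S=-1+1043/340·τ+234/85·τ²+-619/340·τ³=-1947/21760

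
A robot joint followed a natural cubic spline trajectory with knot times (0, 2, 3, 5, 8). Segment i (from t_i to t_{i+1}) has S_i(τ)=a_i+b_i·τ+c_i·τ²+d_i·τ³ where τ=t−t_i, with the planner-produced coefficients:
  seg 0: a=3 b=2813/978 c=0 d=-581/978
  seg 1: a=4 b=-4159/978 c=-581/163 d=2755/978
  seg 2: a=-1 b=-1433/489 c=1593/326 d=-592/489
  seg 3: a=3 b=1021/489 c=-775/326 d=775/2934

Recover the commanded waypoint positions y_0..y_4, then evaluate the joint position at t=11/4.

y_0=3 y_1=4 y_2=-1 y_3=3 y_4=-5
S(11/4) = -125/20864

y_0 = S_0(0) = a_0 = 3
y_1 = S_1(0) = a_1 = 4
y_2 = S_2(0) = a_2 = -1
y_3 = S_3(0) = a_3 = 3
y_4 = S_3(3) = -5
t_q=11/4 is in segment 1 (τ=3/4); S_1(τ)=-125/20864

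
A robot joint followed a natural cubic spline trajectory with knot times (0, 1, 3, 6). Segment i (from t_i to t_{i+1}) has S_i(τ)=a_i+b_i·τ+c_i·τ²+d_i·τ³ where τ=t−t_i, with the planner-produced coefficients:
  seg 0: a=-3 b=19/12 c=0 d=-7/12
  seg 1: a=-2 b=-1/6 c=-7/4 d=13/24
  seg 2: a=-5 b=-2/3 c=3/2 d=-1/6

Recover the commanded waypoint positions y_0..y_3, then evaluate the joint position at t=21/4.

y_0=-3 y_1=-2 y_2=-5 y_3=2
S(21/4) = -103/128

y_0 = S_0(0) = a_0 = -3
y_1 = S_1(0) = a_1 = -2
y_2 = S_2(0) = a_2 = -5
y_3 = S_2(3) = 2
t_q=21/4 is in segment 2 (τ=9/4); S_2(τ)=-103/128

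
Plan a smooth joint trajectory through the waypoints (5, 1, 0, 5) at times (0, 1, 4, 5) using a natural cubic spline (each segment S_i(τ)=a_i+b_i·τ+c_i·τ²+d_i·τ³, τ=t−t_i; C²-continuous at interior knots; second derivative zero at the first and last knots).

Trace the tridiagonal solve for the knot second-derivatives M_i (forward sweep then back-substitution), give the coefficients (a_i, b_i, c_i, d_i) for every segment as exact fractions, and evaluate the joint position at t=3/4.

Δ: Δ0=-4, Δ1=-1/3, Δ2=5
row 1: diag=8, rhs=22; c'=3/8, d'=11/4
row 2: denom=8−3·3/8=55/8; d'=(32−3·11/4)/(55/8)=38/11
back: M2=38/11
back: M1=11/4−3/8·38/11=16/11
M: M0=0, M1=16/11, M2=38/11, M3=0
seg 0: a=5, c=M0/2=0, d=(M1−M0)/(6·1)=8/33, b=Δ0−h0·(2M0+M1)/6=-140/33
seg 1: a=1, c=M1/2=8/11, d=(M2−M1)/(6·3)=1/9, b=Δ1−h1·(2M1+M2)/6=-116/33
seg 2: a=0, c=M2/2=19/11, d=(M3−M2)/(6·1)=-19/33, b=Δ2−h2·(2M2+M3)/6=127/33
t_q=3/4 → seg 0, τ=3/4; S=5+-140/33·τ+0·τ²+8/33·τ³=169/88

  seg 0: a=5 b=-140/33 c=0 d=8/33
  seg 1: a=1 b=-116/33 c=8/11 d=1/9
  seg 2: a=0 b=127/33 c=19/11 d=-19/33
S(3/4) = 169/88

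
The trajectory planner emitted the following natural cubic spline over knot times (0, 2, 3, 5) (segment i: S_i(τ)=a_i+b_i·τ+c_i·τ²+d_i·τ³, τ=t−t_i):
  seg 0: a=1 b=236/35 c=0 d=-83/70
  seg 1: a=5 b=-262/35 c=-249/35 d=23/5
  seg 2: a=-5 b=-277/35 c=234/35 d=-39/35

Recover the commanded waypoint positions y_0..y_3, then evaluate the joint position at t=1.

y_0=1 y_1=5 y_2=-5 y_3=-3
S(1) = 459/70

y_0 = S_0(0) = a_0 = 1
y_1 = S_1(0) = a_1 = 5
y_2 = S_2(0) = a_2 = -5
y_3 = S_2(2) = -3
t_q=1 is in segment 0 (τ=1); S_0(τ)=459/70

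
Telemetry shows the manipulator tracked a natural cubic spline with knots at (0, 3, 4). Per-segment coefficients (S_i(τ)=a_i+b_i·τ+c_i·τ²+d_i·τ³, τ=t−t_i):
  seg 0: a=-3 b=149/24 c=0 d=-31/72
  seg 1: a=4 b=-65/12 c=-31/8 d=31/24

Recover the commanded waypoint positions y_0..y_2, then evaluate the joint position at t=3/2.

y_0 = S_0(0) = a_0 = -3
y_1 = S_1(0) = a_1 = 4
y_2 = S_1(1) = -4
t_q=3/2 is in segment 0 (τ=3/2); S_0(τ)=311/64

y_0=-3 y_1=4 y_2=-4
S(3/2) = 311/64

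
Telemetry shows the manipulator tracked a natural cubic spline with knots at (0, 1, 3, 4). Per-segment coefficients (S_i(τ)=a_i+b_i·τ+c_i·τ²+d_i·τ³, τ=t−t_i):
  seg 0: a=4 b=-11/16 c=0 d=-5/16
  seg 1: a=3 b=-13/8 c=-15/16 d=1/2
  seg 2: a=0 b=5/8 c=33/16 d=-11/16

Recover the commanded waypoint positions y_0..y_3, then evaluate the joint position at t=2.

y_0 = S_0(0) = a_0 = 4
y_1 = S_1(0) = a_1 = 3
y_2 = S_2(0) = a_2 = 0
y_3 = S_2(1) = 2
t_q=2 is in segment 1 (τ=1); S_1(τ)=15/16

y_0=4 y_1=3 y_2=0 y_3=2
S(2) = 15/16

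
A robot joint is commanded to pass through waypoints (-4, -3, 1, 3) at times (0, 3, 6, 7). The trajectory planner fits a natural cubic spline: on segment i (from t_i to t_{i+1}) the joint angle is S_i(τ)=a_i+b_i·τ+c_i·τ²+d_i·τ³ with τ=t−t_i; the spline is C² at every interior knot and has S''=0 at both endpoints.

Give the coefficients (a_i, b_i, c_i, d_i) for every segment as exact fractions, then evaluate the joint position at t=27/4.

  seg 0: a=-4 b=11/87 c=0 d=2/87
  seg 1: a=-3 b=65/87 c=6/29 d=-1/261
  seg 2: a=1 b=164/87 c=5/29 d=-5/87
S(27/4) = 4615/1856

Δ: Δ0=1/3, Δ1=4/3, Δ2=2
row 1: diag=12, rhs=6; c'=1/4, d'=1/2
row 2: denom=8−3·1/4=29/4; d'=(4−3·1/2)/(29/4)=10/29
back: M2=10/29
back: M1=1/2−1/4·10/29=12/29
M: M0=0, M1=12/29, M2=10/29, M3=0
seg 0: a=-4, c=M0/2=0, d=(M1−M0)/(6·3)=2/87, b=Δ0−h0·(2M0+M1)/6=11/87
seg 1: a=-3, c=M1/2=6/29, d=(M2−M1)/(6·3)=-1/261, b=Δ1−h1·(2M1+M2)/6=65/87
seg 2: a=1, c=M2/2=5/29, d=(M3−M2)/(6·1)=-5/87, b=Δ2−h2·(2M2+M3)/6=164/87
t_q=27/4 → seg 2, τ=3/4; S=1+164/87·τ+5/29·τ²+-5/87·τ³=4615/1856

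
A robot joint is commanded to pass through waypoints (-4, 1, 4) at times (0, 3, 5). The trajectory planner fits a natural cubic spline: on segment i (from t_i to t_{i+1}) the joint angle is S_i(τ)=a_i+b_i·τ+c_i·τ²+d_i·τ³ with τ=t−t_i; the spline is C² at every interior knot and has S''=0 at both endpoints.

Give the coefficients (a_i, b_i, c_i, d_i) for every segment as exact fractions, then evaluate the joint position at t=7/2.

  seg 0: a=-4 b=103/60 c=0 d=-1/180
  seg 1: a=1 b=47/30 c=-1/20 d=1/120
S(7/2) = 567/320

Δ: Δ0=5/3, Δ1=3/2
row 1: diag=10, rhs=-1; c'=1/5, d'=-1/10
back: M1=-1/10
M: M0=0, M1=-1/10, M2=0
seg 0: a=-4, c=M0/2=0, d=(M1−M0)/(6·3)=-1/180, b=Δ0−h0·(2M0+M1)/6=103/60
seg 1: a=1, c=M1/2=-1/20, d=(M2−M1)/(6·2)=1/120, b=Δ1−h1·(2M1+M2)/6=47/30
t_q=7/2 → seg 1, τ=1/2; S=1+47/30·τ+-1/20·τ²+1/120·τ³=567/320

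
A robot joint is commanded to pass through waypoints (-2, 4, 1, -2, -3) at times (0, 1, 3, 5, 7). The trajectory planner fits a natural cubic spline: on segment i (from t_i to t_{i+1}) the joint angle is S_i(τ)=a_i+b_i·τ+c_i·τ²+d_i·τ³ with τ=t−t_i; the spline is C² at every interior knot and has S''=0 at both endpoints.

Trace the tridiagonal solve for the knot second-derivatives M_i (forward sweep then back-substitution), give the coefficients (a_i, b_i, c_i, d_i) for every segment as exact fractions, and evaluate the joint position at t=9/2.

  seg 0: a=-2 b=1207/164 c=0 d=-223/164
  seg 1: a=4 b=269/82 c=-669/164 d=277/328
  seg 2: a=1 b=-119/41 c=81/82 d=-47/328
  seg 3: a=-2 b=-55/82 c=21/164 d=-7/328
S(9/2) = -4237/2624

Δ: Δ0=6, Δ1=-3/2, Δ2=-3/2, Δ3=-1/2
row 1: diag=6, rhs=-45; c'=1/3, d'=-15/2
row 2: denom=8−2·1/3=22/3; d'=(0−2·-15/2)/(22/3)=45/22
row 3: denom=8−2·3/11=82/11; d'=(6−2·45/22)/(82/11)=21/82
back: M3=21/82
back: M2=45/22−3/11·21/82=81/41
back: M1=-15/2−1/3·81/41=-669/82
M: M0=0, M1=-669/82, M2=81/41, M3=21/82, M4=0
seg 0: a=-2, c=M0/2=0, d=(M1−M0)/(6·1)=-223/164, b=Δ0−h0·(2M0+M1)/6=1207/164
seg 1: a=4, c=M1/2=-669/164, d=(M2−M1)/(6·2)=277/328, b=Δ1−h1·(2M1+M2)/6=269/82
seg 2: a=1, c=M2/2=81/82, d=(M3−M2)/(6·2)=-47/328, b=Δ2−h2·(2M2+M3)/6=-119/41
seg 3: a=-2, c=M3/2=21/164, d=(M4−M3)/(6·2)=-7/328, b=Δ3−h3·(2M3+M4)/6=-55/82
t_q=9/2 → seg 2, τ=3/2; S=1+-119/41·τ+81/82·τ²+-47/328·τ³=-4237/2624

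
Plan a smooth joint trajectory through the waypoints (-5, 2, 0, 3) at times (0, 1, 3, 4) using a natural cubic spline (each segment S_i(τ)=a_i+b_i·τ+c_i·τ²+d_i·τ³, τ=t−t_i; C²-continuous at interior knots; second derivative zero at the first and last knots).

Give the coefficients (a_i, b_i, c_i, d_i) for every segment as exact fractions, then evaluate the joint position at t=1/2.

  seg 0: a=-5 b=35/4 c=0 d=-7/4
  seg 1: a=2 b=7/2 c=-21/4 d=3/2
  seg 2: a=0 b=1/2 c=15/4 d=-5/4
S(1/2) = -27/32

Δ: Δ0=7, Δ1=-1, Δ2=3
row 1: diag=6, rhs=-48; c'=1/3, d'=-8
row 2: denom=6−2·1/3=16/3; d'=(24−2·-8)/(16/3)=15/2
back: M2=15/2
back: M1=-8−1/3·15/2=-21/2
M: M0=0, M1=-21/2, M2=15/2, M3=0
seg 0: a=-5, c=M0/2=0, d=(M1−M0)/(6·1)=-7/4, b=Δ0−h0·(2M0+M1)/6=35/4
seg 1: a=2, c=M1/2=-21/4, d=(M2−M1)/(6·2)=3/2, b=Δ1−h1·(2M1+M2)/6=7/2
seg 2: a=0, c=M2/2=15/4, d=(M3−M2)/(6·1)=-5/4, b=Δ2−h2·(2M2+M3)/6=1/2
t_q=1/2 → seg 0, τ=1/2; S=-5+35/4·τ+0·τ²+-7/4·τ³=-27/32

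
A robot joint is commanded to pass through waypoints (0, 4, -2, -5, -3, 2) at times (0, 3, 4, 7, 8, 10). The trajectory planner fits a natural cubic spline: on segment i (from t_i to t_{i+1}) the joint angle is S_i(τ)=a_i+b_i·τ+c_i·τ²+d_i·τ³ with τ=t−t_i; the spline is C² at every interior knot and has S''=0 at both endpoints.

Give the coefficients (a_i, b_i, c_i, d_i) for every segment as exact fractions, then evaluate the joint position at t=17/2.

  seg 0: a=0 b=22007/5058 c=0 d=-15263/45522
  seg 1: a=4 b=-11891/2529 c=-15263/5058 d=2899/1686
  seg 2: a=-2 b=-28217/5058 c=5414/2529 d=-9325/45522
  seg 3: a=-5 b=4388/2529 c=167/562 d=-163/5058
  seg 4: a=-3 b=11293/5058 c=169/843 d=-169/5058
S(17/2) = -24787/13488

Δ: Δ0=4/3, Δ1=-6, Δ2=-1, Δ3=2, Δ4=5/2
row 1: diag=8, rhs=-44; c'=1/8, d'=-11/2
row 2: denom=8−1·1/8=63/8; d'=(30−1·-11/2)/(63/8)=284/63
row 3: denom=8−3·8/21=48/7; d'=(18−3·284/63)/(48/7)=47/72
row 4: denom=6−1·7/48=281/48; d'=(3−1·47/72)/(281/48)=338/843
back: M4=338/843
back: M3=47/72−7/48·338/843=167/281
back: M2=284/63−8/21·167/281=10828/2529
back: M1=-11/2−1/8·10828/2529=-15263/2529
M: M0=0, M1=-15263/2529, M2=10828/2529, M3=167/281, M4=338/843, M5=0
seg 0: a=0, c=M0/2=0, d=(M1−M0)/(6·3)=-15263/45522, b=Δ0−h0·(2M0+M1)/6=22007/5058
seg 1: a=4, c=M1/2=-15263/5058, d=(M2−M1)/(6·1)=2899/1686, b=Δ1−h1·(2M1+M2)/6=-11891/2529
seg 2: a=-2, c=M2/2=5414/2529, d=(M3−M2)/(6·3)=-9325/45522, b=Δ2−h2·(2M2+M3)/6=-28217/5058
seg 3: a=-5, c=M3/2=167/562, d=(M4−M3)/(6·1)=-163/5058, b=Δ3−h3·(2M3+M4)/6=4388/2529
seg 4: a=-3, c=M4/2=169/843, d=(M5−M4)/(6·2)=-169/5058, b=Δ4−h4·(2M4+M5)/6=11293/5058
t_q=17/2 → seg 4, τ=1/2; S=-3+11293/5058·τ+169/843·τ²+-169/5058·τ³=-24787/13488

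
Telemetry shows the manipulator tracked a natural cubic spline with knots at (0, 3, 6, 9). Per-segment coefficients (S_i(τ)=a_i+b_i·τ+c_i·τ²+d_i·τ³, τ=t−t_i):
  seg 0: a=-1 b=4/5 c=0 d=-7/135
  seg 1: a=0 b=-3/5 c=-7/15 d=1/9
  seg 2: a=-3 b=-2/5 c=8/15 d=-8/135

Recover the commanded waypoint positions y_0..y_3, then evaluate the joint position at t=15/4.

y_0=-1 y_1=0 y_2=-3 y_3=-1
S(15/4) = -213/320

y_0 = S_0(0) = a_0 = -1
y_1 = S_1(0) = a_1 = 0
y_2 = S_2(0) = a_2 = -3
y_3 = S_2(3) = -1
t_q=15/4 is in segment 1 (τ=3/4); S_1(τ)=-213/320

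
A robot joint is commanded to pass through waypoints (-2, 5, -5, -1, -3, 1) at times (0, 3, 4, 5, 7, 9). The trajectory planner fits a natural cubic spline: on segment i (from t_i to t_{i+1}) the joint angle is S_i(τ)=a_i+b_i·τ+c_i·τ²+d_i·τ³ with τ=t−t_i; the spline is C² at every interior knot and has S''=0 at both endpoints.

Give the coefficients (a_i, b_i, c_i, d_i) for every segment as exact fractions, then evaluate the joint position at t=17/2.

Δ: Δ0=7/3, Δ1=-10, Δ2=4, Δ3=-1, Δ4=2
row 1: diag=8, rhs=-74; c'=1/8, d'=-37/4
row 2: denom=4−1·1/8=31/8; d'=(84−1·-37/4)/(31/8)=746/31
row 3: denom=6−1·8/31=178/31; d'=(-30−1·746/31)/(178/31)=-838/89
row 4: denom=8−2·31/89=650/89; d'=(18−2·-838/89)/(650/89)=1639/325
back: M4=1639/325
back: M3=-838/89−31/89·1639/325=-3631/325
back: M2=746/31−8/31·-3631/325=8758/325
back: M1=-37/4−1/8·8758/325=-4101/325
M: M0=0, M1=-4101/325, M2=8758/325, M3=-3631/325, M4=1639/325, M5=0
seg 0: a=-2, c=M0/2=0, d=(M1−M0)/(6·3)=-1367/1950, b=Δ0−h0·(2M0+M1)/6=16853/1950
seg 1: a=5, c=M1/2=-4101/650, d=(M2−M1)/(6·1)=12859/1950, b=Δ1−h1·(2M1+M2)/6=-10028/975
seg 2: a=-5, c=M2/2=4379/325, d=(M3−M2)/(6·1)=-953/150, b=Δ2−h2·(2M2+M3)/6=-1217/390
seg 3: a=-1, c=M3/2=-3631/650, d=(M4−M3)/(6·2)=527/390, b=Δ3−h3·(2M3+M4)/6=4648/975
seg 4: a=-3, c=M4/2=1639/650, d=(M5−M4)/(6·2)=-1639/3900, b=Δ4−h4·(2M4+M5)/6=-1328/975
t_q=17/2 → seg 4, τ=3/2; S=-3+-1328/975·τ+1639/650·τ²+-1639/3900·τ³=-1639/2080

  seg 0: a=-2 b=16853/1950 c=0 d=-1367/1950
  seg 1: a=5 b=-10028/975 c=-4101/650 d=12859/1950
  seg 2: a=-5 b=-1217/390 c=4379/325 d=-953/150
  seg 3: a=-1 b=4648/975 c=-3631/650 d=527/390
  seg 4: a=-3 b=-1328/975 c=1639/650 d=-1639/3900
S(17/2) = -1639/2080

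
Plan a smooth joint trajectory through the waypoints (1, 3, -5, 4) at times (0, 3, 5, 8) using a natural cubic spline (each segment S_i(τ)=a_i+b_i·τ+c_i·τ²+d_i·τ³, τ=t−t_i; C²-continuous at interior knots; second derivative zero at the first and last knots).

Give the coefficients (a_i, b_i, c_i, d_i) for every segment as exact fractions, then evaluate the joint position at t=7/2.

  seg 0: a=1 b=41/16 c=0 d=-91/432
  seg 1: a=3 b=-25/8 c=-91/48 d=35/48
  seg 2: a=-5 b=-47/24 c=119/48 d=-119/432
S(7/2) = 135/128

Δ: Δ0=2/3, Δ1=-4, Δ2=3
row 1: diag=10, rhs=-28; c'=1/5, d'=-14/5
row 2: denom=10−2·1/5=48/5; d'=(42−2·-14/5)/(48/5)=119/24
back: M2=119/24
back: M1=-14/5−1/5·119/24=-91/24
M: M0=0, M1=-91/24, M2=119/24, M3=0
seg 0: a=1, c=M0/2=0, d=(M1−M0)/(6·3)=-91/432, b=Δ0−h0·(2M0+M1)/6=41/16
seg 1: a=3, c=M1/2=-91/48, d=(M2−M1)/(6·2)=35/48, b=Δ1−h1·(2M1+M2)/6=-25/8
seg 2: a=-5, c=M2/2=119/48, d=(M3−M2)/(6·3)=-119/432, b=Δ2−h2·(2M2+M3)/6=-47/24
t_q=7/2 → seg 1, τ=1/2; S=3+-25/8·τ+-91/48·τ²+35/48·τ³=135/128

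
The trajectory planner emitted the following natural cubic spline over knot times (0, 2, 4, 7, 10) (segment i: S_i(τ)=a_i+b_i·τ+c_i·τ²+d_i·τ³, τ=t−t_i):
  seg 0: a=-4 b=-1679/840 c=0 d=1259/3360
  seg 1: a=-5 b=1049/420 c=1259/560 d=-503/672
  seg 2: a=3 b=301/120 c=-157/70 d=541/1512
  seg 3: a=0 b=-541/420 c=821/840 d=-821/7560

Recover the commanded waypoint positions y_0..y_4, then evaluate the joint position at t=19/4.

y_0 = S_0(0) = a_0 = -4
y_1 = S_1(0) = a_1 = -5
y_2 = S_2(0) = a_2 = 3
y_3 = S_3(0) = a_3 = 0
y_4 = S_3(3) = 2
t_q=19/4 is in segment 2 (τ=3/4); S_2(τ)=67569/17920

y_0=-4 y_1=-5 y_2=3 y_3=0 y_4=2
S(19/4) = 67569/17920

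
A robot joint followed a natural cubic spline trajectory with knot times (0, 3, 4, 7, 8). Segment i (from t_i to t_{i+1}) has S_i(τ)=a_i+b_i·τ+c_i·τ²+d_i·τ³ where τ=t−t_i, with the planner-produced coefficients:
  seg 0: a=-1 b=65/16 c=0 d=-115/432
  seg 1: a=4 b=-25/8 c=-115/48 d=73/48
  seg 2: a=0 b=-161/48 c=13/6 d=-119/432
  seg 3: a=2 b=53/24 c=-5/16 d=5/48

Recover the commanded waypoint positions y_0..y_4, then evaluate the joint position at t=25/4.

y_0 = S_0(0) = a_0 = -1
y_1 = S_1(0) = a_1 = 4
y_2 = S_2(0) = a_2 = 0
y_3 = S_3(0) = a_3 = 2
y_4 = S_3(1) = 4
t_q=25/4 is in segment 2 (τ=9/4); S_2(τ)=291/1024

y_0=-1 y_1=4 y_2=0 y_3=2 y_4=4
S(25/4) = 291/1024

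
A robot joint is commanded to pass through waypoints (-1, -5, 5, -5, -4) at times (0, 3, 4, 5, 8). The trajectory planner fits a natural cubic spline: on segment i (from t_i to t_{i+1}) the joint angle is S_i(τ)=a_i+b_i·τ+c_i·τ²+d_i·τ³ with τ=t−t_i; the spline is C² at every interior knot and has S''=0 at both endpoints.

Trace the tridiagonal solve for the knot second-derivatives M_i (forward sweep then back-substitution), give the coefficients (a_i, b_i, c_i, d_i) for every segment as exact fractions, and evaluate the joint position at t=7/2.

  seg 0: a=-1 b=-377/48 c=0 d=313/432
  seg 1: a=-5 b=281/24 c=313/48 d=-395/48
  seg 2: a=5 b=1/16 c=-109/6 d=389/48
  seg 3: a=-5 b=-287/24 c=295/48 d=-295/432
S(7/2) = 559/384

Δ: Δ0=-4/3, Δ1=10, Δ2=-10, Δ3=1/3
row 1: diag=8, rhs=68; c'=1/8, d'=17/2
row 2: denom=4−1·1/8=31/8; d'=(-120−1·17/2)/(31/8)=-1028/31
row 3: denom=8−1·8/31=240/31; d'=(62−1·-1028/31)/(240/31)=295/24
back: M3=295/24
back: M2=-1028/31−8/31·295/24=-109/3
back: M1=17/2−1/8·-109/3=313/24
M: M0=0, M1=313/24, M2=-109/3, M3=295/24, M4=0
seg 0: a=-1, c=M0/2=0, d=(M1−M0)/(6·3)=313/432, b=Δ0−h0·(2M0+M1)/6=-377/48
seg 1: a=-5, c=M1/2=313/48, d=(M2−M1)/(6·1)=-395/48, b=Δ1−h1·(2M1+M2)/6=281/24
seg 2: a=5, c=M2/2=-109/6, d=(M3−M2)/(6·1)=389/48, b=Δ2−h2·(2M2+M3)/6=1/16
seg 3: a=-5, c=M3/2=295/48, d=(M4−M3)/(6·3)=-295/432, b=Δ3−h3·(2M3+M4)/6=-287/24
t_q=7/2 → seg 1, τ=1/2; S=-5+281/24·τ+313/48·τ²+-395/48·τ³=559/384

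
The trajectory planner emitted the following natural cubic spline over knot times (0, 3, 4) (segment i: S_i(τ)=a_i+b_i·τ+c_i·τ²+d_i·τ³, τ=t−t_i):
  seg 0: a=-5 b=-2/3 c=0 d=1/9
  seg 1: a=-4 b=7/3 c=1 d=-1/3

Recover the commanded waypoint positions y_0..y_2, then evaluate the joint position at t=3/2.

y_0=-5 y_1=-4 y_2=-1
S(3/2) = -45/8

y_0 = S_0(0) = a_0 = -5
y_1 = S_1(0) = a_1 = -4
y_2 = S_1(1) = -1
t_q=3/2 is in segment 0 (τ=3/2); S_0(τ)=-45/8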